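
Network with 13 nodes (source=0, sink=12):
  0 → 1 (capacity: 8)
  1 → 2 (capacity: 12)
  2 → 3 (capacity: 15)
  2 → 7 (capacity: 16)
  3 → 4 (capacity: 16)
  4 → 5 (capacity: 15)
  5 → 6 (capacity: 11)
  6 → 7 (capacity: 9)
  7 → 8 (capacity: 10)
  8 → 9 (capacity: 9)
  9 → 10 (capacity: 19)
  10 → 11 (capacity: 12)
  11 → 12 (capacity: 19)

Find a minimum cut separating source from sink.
Min cut value = 8, edges: (0,1)

Min cut value: 8
Partition: S = [0], T = [1, 2, 3, 4, 5, 6, 7, 8, 9, 10, 11, 12]
Cut edges: (0,1)

By max-flow min-cut theorem, max flow = min cut = 8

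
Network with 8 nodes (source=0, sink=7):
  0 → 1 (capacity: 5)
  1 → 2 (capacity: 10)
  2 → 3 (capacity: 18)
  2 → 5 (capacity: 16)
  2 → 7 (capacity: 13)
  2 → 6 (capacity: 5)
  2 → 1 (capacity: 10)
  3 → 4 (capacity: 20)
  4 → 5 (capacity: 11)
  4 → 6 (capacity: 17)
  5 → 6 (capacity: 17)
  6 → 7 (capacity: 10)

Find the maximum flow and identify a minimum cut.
Max flow = 5, Min cut edges: (0,1)

Maximum flow: 5
Minimum cut: (0,1)
Partition: S = [0], T = [1, 2, 3, 4, 5, 6, 7]

Max-flow min-cut theorem verified: both equal 5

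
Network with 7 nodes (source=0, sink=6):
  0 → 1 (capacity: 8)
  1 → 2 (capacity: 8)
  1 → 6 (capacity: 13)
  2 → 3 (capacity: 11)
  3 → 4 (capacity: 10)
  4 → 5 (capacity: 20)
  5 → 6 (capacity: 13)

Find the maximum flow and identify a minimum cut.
Max flow = 8, Min cut edges: (0,1)

Maximum flow: 8
Minimum cut: (0,1)
Partition: S = [0], T = [1, 2, 3, 4, 5, 6]

Max-flow min-cut theorem verified: both equal 8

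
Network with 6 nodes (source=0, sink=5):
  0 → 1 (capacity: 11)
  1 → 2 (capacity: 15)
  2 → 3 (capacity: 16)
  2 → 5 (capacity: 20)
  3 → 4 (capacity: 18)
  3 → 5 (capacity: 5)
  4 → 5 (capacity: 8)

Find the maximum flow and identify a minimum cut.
Max flow = 11, Min cut edges: (0,1)

Maximum flow: 11
Minimum cut: (0,1)
Partition: S = [0], T = [1, 2, 3, 4, 5]

Max-flow min-cut theorem verified: both equal 11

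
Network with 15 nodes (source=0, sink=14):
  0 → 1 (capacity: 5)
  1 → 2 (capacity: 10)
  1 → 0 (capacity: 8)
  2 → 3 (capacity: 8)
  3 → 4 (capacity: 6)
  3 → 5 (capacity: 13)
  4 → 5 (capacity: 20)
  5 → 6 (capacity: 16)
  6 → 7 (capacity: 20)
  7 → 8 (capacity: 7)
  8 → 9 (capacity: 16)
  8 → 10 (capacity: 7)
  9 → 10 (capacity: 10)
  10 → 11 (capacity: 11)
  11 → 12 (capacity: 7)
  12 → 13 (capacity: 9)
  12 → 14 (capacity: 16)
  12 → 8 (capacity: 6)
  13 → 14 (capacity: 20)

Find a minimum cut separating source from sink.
Min cut value = 5, edges: (0,1)

Min cut value: 5
Partition: S = [0], T = [1, 2, 3, 4, 5, 6, 7, 8, 9, 10, 11, 12, 13, 14]
Cut edges: (0,1)

By max-flow min-cut theorem, max flow = min cut = 5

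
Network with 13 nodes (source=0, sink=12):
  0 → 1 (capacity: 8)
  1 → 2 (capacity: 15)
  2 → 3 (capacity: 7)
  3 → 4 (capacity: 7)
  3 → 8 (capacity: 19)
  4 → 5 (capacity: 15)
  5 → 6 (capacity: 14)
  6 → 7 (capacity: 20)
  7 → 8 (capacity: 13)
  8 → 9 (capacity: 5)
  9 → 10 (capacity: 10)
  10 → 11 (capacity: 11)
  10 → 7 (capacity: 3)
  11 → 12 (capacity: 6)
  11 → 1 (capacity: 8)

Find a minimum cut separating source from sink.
Min cut value = 5, edges: (8,9)

Min cut value: 5
Partition: S = [0, 1, 2, 3, 4, 5, 6, 7, 8], T = [9, 10, 11, 12]
Cut edges: (8,9)

By max-flow min-cut theorem, max flow = min cut = 5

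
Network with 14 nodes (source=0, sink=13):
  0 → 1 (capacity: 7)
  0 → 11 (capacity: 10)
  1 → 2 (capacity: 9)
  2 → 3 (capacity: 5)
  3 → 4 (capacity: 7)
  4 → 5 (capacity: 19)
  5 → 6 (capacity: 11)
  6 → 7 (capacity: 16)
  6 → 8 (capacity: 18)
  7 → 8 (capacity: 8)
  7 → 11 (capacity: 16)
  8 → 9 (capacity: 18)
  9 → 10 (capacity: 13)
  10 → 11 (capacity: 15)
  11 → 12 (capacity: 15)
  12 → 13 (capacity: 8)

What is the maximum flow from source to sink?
Maximum flow = 8

Max flow: 8

Flow assignment:
  0 → 1: 5/7
  0 → 11: 3/10
  1 → 2: 5/9
  2 → 3: 5/5
  3 → 4: 5/7
  4 → 5: 5/19
  5 → 6: 5/11
  6 → 7: 5/16
  7 → 11: 5/16
  11 → 12: 8/15
  12 → 13: 8/8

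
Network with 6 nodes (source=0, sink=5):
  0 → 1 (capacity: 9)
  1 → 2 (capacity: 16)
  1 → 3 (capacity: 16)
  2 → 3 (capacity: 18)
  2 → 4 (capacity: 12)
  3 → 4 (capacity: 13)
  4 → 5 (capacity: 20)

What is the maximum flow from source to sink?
Maximum flow = 9

Max flow: 9

Flow assignment:
  0 → 1: 9/9
  1 → 2: 9/16
  2 → 4: 9/12
  4 → 5: 9/20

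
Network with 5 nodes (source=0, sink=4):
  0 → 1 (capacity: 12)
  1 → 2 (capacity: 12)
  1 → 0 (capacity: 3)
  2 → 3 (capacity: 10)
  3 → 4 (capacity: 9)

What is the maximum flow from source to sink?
Maximum flow = 9

Max flow: 9

Flow assignment:
  0 → 1: 9/12
  1 → 2: 9/12
  2 → 3: 9/10
  3 → 4: 9/9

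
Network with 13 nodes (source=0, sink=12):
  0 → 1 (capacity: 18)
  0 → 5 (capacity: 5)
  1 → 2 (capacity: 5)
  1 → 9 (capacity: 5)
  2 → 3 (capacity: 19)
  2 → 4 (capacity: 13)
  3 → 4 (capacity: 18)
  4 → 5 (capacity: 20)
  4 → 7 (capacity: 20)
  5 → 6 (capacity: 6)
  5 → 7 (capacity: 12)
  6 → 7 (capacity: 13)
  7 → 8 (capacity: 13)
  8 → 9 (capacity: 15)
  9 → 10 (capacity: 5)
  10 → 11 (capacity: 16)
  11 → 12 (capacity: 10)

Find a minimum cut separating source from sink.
Min cut value = 5, edges: (9,10)

Min cut value: 5
Partition: S = [0, 1, 2, 3, 4, 5, 6, 7, 8, 9], T = [10, 11, 12]
Cut edges: (9,10)

By max-flow min-cut theorem, max flow = min cut = 5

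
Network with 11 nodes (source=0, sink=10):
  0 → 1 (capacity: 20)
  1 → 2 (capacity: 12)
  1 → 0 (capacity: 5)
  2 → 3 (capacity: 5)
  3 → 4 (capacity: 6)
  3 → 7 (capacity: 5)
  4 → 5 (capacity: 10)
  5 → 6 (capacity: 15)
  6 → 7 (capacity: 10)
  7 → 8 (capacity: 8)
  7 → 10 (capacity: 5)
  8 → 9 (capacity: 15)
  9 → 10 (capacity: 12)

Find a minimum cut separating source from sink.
Min cut value = 5, edges: (2,3)

Min cut value: 5
Partition: S = [0, 1, 2], T = [3, 4, 5, 6, 7, 8, 9, 10]
Cut edges: (2,3)

By max-flow min-cut theorem, max flow = min cut = 5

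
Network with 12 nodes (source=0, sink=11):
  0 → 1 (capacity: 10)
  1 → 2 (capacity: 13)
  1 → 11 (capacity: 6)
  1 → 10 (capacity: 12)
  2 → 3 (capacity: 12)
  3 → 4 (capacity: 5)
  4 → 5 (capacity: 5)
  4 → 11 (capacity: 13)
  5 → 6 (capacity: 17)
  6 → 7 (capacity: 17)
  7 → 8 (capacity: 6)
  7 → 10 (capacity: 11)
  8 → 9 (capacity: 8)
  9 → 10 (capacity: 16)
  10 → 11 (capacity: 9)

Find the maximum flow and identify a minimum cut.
Max flow = 10, Min cut edges: (0,1)

Maximum flow: 10
Minimum cut: (0,1)
Partition: S = [0], T = [1, 2, 3, 4, 5, 6, 7, 8, 9, 10, 11]

Max-flow min-cut theorem verified: both equal 10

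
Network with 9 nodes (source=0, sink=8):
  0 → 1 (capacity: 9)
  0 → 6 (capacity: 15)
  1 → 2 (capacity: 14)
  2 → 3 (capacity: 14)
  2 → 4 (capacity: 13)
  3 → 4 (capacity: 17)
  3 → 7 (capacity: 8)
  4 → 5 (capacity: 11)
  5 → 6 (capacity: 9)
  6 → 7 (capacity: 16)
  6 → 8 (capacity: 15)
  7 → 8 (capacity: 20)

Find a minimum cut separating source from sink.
Min cut value = 24, edges: (0,1), (0,6)

Min cut value: 24
Partition: S = [0], T = [1, 2, 3, 4, 5, 6, 7, 8]
Cut edges: (0,1), (0,6)

By max-flow min-cut theorem, max flow = min cut = 24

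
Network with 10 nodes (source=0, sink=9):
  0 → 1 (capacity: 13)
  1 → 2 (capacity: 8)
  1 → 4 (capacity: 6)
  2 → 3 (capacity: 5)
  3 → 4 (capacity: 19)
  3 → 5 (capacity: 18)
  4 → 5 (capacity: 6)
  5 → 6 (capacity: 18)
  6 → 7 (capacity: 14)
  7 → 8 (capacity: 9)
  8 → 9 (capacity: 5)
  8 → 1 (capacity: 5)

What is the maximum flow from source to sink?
Maximum flow = 5

Max flow: 5

Flow assignment:
  0 → 1: 5/13
  1 → 2: 5/8
  1 → 4: 4/6
  2 → 3: 5/5
  3 → 5: 5/18
  4 → 5: 4/6
  5 → 6: 9/18
  6 → 7: 9/14
  7 → 8: 9/9
  8 → 9: 5/5
  8 → 1: 4/5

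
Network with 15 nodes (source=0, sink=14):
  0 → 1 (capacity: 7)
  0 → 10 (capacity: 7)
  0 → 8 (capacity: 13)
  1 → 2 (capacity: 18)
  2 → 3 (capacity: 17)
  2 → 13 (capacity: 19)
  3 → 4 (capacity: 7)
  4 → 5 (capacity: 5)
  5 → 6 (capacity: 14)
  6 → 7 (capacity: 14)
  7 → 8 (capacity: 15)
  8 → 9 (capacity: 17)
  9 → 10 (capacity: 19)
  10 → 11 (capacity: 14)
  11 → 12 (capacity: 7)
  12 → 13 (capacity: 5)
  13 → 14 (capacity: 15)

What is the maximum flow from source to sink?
Maximum flow = 12

Max flow: 12

Flow assignment:
  0 → 1: 7/7
  0 → 8: 5/13
  1 → 2: 7/18
  2 → 13: 7/19
  8 → 9: 5/17
  9 → 10: 5/19
  10 → 11: 5/14
  11 → 12: 5/7
  12 → 13: 5/5
  13 → 14: 12/15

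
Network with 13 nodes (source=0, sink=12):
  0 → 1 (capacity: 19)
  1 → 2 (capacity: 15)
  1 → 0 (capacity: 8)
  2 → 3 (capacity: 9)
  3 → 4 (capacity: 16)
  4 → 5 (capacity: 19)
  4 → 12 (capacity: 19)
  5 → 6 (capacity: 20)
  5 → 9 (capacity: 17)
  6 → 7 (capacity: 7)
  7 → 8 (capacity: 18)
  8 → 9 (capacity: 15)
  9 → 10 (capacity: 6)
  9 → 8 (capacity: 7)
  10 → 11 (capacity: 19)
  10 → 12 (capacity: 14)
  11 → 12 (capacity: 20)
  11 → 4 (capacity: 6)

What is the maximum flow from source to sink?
Maximum flow = 9

Max flow: 9

Flow assignment:
  0 → 1: 9/19
  1 → 2: 9/15
  2 → 3: 9/9
  3 → 4: 9/16
  4 → 12: 9/19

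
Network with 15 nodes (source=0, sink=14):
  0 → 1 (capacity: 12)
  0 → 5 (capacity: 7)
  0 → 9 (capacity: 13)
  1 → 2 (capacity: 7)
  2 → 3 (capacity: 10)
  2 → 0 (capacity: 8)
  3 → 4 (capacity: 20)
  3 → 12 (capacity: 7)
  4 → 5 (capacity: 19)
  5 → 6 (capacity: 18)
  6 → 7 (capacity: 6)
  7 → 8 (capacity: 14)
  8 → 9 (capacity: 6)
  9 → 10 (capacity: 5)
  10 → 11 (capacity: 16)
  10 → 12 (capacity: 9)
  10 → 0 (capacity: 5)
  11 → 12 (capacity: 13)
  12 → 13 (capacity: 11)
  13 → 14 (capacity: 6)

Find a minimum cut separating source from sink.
Min cut value = 6, edges: (13,14)

Min cut value: 6
Partition: S = [0, 1, 2, 3, 4, 5, 6, 7, 8, 9, 10, 11, 12, 13], T = [14]
Cut edges: (13,14)

By max-flow min-cut theorem, max flow = min cut = 6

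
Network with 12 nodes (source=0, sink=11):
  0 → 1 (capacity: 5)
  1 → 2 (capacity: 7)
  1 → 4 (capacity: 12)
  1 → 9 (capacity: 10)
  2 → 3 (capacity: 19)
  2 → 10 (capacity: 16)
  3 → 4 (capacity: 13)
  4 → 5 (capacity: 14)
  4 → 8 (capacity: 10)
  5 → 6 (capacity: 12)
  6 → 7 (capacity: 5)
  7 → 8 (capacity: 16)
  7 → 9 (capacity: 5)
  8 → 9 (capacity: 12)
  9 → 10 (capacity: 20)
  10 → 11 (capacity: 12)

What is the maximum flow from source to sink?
Maximum flow = 5

Max flow: 5

Flow assignment:
  0 → 1: 5/5
  1 → 2: 5/7
  2 → 10: 5/16
  10 → 11: 5/12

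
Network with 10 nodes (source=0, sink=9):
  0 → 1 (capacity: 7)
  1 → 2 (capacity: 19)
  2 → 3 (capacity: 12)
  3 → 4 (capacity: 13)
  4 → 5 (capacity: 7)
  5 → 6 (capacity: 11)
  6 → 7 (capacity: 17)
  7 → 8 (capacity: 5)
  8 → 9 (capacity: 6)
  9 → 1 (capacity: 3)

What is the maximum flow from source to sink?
Maximum flow = 5

Max flow: 5

Flow assignment:
  0 → 1: 5/7
  1 → 2: 5/19
  2 → 3: 5/12
  3 → 4: 5/13
  4 → 5: 5/7
  5 → 6: 5/11
  6 → 7: 5/17
  7 → 8: 5/5
  8 → 9: 5/6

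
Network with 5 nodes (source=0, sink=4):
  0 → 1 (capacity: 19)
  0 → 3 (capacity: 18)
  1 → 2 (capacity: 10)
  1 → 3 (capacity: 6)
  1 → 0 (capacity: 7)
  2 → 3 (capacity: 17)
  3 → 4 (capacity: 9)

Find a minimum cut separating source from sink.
Min cut value = 9, edges: (3,4)

Min cut value: 9
Partition: S = [0, 1, 2, 3], T = [4]
Cut edges: (3,4)

By max-flow min-cut theorem, max flow = min cut = 9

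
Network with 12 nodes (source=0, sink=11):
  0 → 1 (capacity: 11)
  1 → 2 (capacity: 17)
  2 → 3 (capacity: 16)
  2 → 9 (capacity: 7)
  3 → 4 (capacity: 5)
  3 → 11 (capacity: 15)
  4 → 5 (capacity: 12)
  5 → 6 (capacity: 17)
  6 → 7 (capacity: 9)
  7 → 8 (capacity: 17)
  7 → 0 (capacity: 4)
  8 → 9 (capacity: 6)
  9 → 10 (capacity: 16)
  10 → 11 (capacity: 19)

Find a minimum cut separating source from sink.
Min cut value = 11, edges: (0,1)

Min cut value: 11
Partition: S = [0], T = [1, 2, 3, 4, 5, 6, 7, 8, 9, 10, 11]
Cut edges: (0,1)

By max-flow min-cut theorem, max flow = min cut = 11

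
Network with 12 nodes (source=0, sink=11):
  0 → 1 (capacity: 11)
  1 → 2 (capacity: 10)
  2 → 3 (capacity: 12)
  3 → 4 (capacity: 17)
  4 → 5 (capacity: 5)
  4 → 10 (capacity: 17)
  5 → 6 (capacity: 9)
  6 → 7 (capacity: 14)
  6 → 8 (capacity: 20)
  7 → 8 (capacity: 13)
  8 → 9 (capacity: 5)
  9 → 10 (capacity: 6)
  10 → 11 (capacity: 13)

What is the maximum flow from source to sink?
Maximum flow = 10

Max flow: 10

Flow assignment:
  0 → 1: 10/11
  1 → 2: 10/10
  2 → 3: 10/12
  3 → 4: 10/17
  4 → 10: 10/17
  10 → 11: 10/13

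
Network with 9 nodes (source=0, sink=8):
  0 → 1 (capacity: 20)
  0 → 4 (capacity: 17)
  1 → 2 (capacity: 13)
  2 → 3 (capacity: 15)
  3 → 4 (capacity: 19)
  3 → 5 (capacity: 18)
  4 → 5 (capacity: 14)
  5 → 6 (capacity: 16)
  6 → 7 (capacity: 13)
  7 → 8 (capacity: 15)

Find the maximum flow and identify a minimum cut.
Max flow = 13, Min cut edges: (6,7)

Maximum flow: 13
Minimum cut: (6,7)
Partition: S = [0, 1, 2, 3, 4, 5, 6], T = [7, 8]

Max-flow min-cut theorem verified: both equal 13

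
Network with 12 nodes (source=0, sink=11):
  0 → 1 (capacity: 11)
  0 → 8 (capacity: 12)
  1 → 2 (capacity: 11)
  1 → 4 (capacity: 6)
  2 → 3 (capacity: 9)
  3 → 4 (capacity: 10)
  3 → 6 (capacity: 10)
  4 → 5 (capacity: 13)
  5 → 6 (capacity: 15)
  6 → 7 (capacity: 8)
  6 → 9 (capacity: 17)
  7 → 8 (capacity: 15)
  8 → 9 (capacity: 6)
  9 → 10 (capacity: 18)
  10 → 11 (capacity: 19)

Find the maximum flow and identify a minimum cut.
Max flow = 17, Min cut edges: (0,1), (8,9)

Maximum flow: 17
Minimum cut: (0,1), (8,9)
Partition: S = [0, 7, 8], T = [1, 2, 3, 4, 5, 6, 9, 10, 11]

Max-flow min-cut theorem verified: both equal 17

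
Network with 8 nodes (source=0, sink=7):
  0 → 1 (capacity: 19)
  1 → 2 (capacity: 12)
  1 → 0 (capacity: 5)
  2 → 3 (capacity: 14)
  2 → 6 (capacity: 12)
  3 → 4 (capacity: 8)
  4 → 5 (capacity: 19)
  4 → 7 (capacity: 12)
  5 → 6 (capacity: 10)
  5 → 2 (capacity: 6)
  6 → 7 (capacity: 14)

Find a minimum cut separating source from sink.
Min cut value = 12, edges: (1,2)

Min cut value: 12
Partition: S = [0, 1], T = [2, 3, 4, 5, 6, 7]
Cut edges: (1,2)

By max-flow min-cut theorem, max flow = min cut = 12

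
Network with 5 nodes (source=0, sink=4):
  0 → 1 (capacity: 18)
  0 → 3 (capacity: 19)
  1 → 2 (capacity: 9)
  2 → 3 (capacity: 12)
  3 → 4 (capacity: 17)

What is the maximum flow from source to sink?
Maximum flow = 17

Max flow: 17

Flow assignment:
  0 → 1: 9/18
  0 → 3: 8/19
  1 → 2: 9/9
  2 → 3: 9/12
  3 → 4: 17/17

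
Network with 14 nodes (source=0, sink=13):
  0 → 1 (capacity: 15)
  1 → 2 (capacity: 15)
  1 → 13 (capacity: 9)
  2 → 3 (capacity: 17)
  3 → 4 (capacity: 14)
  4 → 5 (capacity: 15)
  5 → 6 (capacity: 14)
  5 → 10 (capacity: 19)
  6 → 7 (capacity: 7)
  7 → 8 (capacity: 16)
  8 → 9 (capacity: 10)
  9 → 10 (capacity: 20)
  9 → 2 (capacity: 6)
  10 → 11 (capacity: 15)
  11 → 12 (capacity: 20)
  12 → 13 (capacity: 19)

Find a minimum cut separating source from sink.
Min cut value = 15, edges: (0,1)

Min cut value: 15
Partition: S = [0], T = [1, 2, 3, 4, 5, 6, 7, 8, 9, 10, 11, 12, 13]
Cut edges: (0,1)

By max-flow min-cut theorem, max flow = min cut = 15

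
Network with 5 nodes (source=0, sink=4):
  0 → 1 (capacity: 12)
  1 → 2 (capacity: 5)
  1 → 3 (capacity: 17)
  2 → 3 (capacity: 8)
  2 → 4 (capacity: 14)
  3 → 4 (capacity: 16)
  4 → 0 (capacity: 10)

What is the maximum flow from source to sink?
Maximum flow = 12

Max flow: 12

Flow assignment:
  0 → 1: 12/12
  1 → 2: 5/5
  1 → 3: 7/17
  2 → 4: 5/14
  3 → 4: 7/16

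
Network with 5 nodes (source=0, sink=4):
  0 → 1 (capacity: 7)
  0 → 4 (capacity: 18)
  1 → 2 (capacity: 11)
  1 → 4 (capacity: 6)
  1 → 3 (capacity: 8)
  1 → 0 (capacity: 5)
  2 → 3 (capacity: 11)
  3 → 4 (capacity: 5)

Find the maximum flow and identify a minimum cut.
Max flow = 25, Min cut edges: (0,1), (0,4)

Maximum flow: 25
Minimum cut: (0,1), (0,4)
Partition: S = [0], T = [1, 2, 3, 4]

Max-flow min-cut theorem verified: both equal 25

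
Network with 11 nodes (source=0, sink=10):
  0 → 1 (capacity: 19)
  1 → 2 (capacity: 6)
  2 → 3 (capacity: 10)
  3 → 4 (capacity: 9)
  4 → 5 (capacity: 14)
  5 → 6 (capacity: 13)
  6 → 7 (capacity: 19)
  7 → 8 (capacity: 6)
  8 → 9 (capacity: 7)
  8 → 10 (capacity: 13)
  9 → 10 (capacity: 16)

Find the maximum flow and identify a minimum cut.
Max flow = 6, Min cut edges: (7,8)

Maximum flow: 6
Minimum cut: (7,8)
Partition: S = [0, 1, 2, 3, 4, 5, 6, 7], T = [8, 9, 10]

Max-flow min-cut theorem verified: both equal 6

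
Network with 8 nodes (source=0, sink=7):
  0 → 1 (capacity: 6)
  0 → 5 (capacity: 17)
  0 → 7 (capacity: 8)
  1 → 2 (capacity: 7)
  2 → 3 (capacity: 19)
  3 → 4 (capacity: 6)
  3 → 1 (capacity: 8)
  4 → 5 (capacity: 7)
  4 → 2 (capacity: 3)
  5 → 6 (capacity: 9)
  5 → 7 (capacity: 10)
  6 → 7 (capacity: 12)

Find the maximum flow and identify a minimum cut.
Max flow = 27, Min cut edges: (0,7), (5,6), (5,7)

Maximum flow: 27
Minimum cut: (0,7), (5,6), (5,7)
Partition: S = [0, 1, 2, 3, 4, 5], T = [6, 7]

Max-flow min-cut theorem verified: both equal 27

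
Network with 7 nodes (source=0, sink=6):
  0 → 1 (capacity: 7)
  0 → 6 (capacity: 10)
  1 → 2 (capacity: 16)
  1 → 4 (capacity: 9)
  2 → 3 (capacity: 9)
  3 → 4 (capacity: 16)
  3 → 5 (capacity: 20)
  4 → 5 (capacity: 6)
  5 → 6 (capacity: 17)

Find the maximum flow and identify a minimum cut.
Max flow = 17, Min cut edges: (0,1), (0,6)

Maximum flow: 17
Minimum cut: (0,1), (0,6)
Partition: S = [0], T = [1, 2, 3, 4, 5, 6]

Max-flow min-cut theorem verified: both equal 17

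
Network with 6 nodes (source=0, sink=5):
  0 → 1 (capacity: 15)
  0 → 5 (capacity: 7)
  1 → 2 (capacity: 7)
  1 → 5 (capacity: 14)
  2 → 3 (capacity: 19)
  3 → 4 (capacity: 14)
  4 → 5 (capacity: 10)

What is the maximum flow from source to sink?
Maximum flow = 22

Max flow: 22

Flow assignment:
  0 → 1: 15/15
  0 → 5: 7/7
  1 → 2: 1/7
  1 → 5: 14/14
  2 → 3: 1/19
  3 → 4: 1/14
  4 → 5: 1/10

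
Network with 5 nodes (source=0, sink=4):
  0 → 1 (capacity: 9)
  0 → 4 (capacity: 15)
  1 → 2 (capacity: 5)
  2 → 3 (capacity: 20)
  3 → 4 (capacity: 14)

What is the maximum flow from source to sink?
Maximum flow = 20

Max flow: 20

Flow assignment:
  0 → 1: 5/9
  0 → 4: 15/15
  1 → 2: 5/5
  2 → 3: 5/20
  3 → 4: 5/14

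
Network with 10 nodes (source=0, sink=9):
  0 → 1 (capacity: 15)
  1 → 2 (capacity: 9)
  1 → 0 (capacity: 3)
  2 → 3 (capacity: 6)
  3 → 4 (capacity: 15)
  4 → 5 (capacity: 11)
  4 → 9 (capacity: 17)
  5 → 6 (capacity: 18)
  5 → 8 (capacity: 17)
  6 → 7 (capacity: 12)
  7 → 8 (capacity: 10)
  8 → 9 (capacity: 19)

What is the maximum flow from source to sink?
Maximum flow = 6

Max flow: 6

Flow assignment:
  0 → 1: 6/15
  1 → 2: 6/9
  2 → 3: 6/6
  3 → 4: 6/15
  4 → 9: 6/17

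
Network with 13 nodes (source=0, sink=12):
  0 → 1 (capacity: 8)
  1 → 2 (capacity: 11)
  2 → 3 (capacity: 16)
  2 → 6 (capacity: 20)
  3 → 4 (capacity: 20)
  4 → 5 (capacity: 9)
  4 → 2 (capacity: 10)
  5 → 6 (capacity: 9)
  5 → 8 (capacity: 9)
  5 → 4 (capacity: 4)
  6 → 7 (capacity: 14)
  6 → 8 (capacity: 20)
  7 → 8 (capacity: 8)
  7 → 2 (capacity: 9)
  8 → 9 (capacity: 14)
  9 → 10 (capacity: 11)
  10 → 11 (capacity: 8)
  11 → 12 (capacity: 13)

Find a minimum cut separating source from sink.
Min cut value = 8, edges: (10,11)

Min cut value: 8
Partition: S = [0, 1, 2, 3, 4, 5, 6, 7, 8, 9, 10], T = [11, 12]
Cut edges: (10,11)

By max-flow min-cut theorem, max flow = min cut = 8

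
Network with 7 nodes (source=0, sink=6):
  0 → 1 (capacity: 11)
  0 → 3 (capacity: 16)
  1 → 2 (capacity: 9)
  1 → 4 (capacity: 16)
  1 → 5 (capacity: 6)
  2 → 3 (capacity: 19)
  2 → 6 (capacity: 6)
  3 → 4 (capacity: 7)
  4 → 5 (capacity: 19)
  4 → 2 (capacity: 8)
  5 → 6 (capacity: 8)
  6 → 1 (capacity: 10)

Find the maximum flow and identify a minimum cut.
Max flow = 14, Min cut edges: (2,6), (5,6)

Maximum flow: 14
Minimum cut: (2,6), (5,6)
Partition: S = [0, 1, 2, 3, 4, 5], T = [6]

Max-flow min-cut theorem verified: both equal 14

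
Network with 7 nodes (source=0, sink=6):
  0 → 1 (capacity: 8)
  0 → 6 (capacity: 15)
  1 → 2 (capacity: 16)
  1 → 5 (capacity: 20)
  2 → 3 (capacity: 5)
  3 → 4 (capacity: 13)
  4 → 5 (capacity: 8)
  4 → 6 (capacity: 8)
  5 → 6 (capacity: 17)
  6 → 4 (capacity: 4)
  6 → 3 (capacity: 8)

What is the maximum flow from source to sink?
Maximum flow = 23

Max flow: 23

Flow assignment:
  0 → 1: 8/8
  0 → 6: 15/15
  1 → 5: 8/20
  5 → 6: 8/17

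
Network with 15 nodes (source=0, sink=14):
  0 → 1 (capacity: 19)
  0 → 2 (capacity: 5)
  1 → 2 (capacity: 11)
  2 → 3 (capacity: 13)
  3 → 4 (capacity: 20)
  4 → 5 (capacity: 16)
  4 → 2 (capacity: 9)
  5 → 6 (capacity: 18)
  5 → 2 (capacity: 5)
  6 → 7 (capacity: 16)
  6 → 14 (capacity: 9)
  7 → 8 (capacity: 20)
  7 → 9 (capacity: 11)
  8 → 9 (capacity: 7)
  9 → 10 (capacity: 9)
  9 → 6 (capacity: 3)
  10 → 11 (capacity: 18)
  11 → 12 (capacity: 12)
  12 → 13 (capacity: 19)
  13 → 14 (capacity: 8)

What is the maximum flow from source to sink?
Maximum flow = 13

Max flow: 13

Flow assignment:
  0 → 1: 11/19
  0 → 2: 2/5
  1 → 2: 11/11
  2 → 3: 13/13
  3 → 4: 13/20
  4 → 5: 13/16
  5 → 6: 13/18
  6 → 7: 4/16
  6 → 14: 9/9
  7 → 9: 4/11
  9 → 10: 4/9
  10 → 11: 4/18
  11 → 12: 4/12
  12 → 13: 4/19
  13 → 14: 4/8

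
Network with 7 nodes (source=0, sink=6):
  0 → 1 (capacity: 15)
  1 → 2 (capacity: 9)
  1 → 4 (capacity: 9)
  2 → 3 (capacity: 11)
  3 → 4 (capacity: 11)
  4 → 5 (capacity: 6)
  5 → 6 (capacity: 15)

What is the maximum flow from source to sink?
Maximum flow = 6

Max flow: 6

Flow assignment:
  0 → 1: 6/15
  1 → 2: 6/9
  2 → 3: 6/11
  3 → 4: 6/11
  4 → 5: 6/6
  5 → 6: 6/15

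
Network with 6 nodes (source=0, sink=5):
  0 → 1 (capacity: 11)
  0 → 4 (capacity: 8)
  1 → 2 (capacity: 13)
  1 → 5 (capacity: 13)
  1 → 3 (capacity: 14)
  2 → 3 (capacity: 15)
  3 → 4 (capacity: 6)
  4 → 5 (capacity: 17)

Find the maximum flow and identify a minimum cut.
Max flow = 19, Min cut edges: (0,1), (0,4)

Maximum flow: 19
Minimum cut: (0,1), (0,4)
Partition: S = [0], T = [1, 2, 3, 4, 5]

Max-flow min-cut theorem verified: both equal 19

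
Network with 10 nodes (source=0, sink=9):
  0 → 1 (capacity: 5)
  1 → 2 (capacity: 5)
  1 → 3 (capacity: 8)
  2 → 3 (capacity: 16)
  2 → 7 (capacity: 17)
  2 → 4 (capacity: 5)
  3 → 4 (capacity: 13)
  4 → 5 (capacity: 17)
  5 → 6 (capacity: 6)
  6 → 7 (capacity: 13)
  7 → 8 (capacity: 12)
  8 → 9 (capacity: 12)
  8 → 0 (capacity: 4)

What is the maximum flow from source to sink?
Maximum flow = 5

Max flow: 5

Flow assignment:
  0 → 1: 5/5
  1 → 2: 5/5
  2 → 7: 5/17
  7 → 8: 5/12
  8 → 9: 5/12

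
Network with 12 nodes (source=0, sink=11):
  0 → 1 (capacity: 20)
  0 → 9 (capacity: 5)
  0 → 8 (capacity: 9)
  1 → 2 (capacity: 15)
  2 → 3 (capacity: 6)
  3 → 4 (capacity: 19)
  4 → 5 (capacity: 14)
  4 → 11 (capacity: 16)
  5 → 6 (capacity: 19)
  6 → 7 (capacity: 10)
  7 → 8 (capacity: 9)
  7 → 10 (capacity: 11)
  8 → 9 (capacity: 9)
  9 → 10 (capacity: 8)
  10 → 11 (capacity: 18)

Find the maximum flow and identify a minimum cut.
Max flow = 14, Min cut edges: (2,3), (9,10)

Maximum flow: 14
Minimum cut: (2,3), (9,10)
Partition: S = [0, 1, 2, 8, 9], T = [3, 4, 5, 6, 7, 10, 11]

Max-flow min-cut theorem verified: both equal 14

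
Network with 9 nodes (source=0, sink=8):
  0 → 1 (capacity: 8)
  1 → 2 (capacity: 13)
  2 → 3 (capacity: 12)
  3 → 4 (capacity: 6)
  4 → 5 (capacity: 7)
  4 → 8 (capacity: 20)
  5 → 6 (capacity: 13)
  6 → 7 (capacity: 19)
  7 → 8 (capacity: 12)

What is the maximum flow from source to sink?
Maximum flow = 6

Max flow: 6

Flow assignment:
  0 → 1: 6/8
  1 → 2: 6/13
  2 → 3: 6/12
  3 → 4: 6/6
  4 → 8: 6/20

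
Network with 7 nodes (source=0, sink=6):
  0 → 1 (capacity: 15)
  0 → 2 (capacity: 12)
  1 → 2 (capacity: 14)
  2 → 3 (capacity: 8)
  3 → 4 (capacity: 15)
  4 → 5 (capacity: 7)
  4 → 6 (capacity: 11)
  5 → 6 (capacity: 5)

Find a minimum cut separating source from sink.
Min cut value = 8, edges: (2,3)

Min cut value: 8
Partition: S = [0, 1, 2], T = [3, 4, 5, 6]
Cut edges: (2,3)

By max-flow min-cut theorem, max flow = min cut = 8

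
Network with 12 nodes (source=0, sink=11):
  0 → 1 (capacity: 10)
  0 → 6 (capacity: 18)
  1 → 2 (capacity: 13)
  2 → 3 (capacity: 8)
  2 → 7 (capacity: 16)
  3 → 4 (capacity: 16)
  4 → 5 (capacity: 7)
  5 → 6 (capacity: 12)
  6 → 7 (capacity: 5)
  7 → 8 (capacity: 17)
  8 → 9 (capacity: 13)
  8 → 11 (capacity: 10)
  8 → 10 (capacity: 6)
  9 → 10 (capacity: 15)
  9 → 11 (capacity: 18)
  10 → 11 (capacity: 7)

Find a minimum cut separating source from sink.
Min cut value = 15, edges: (0,1), (6,7)

Min cut value: 15
Partition: S = [0, 3, 4, 5, 6], T = [1, 2, 7, 8, 9, 10, 11]
Cut edges: (0,1), (6,7)

By max-flow min-cut theorem, max flow = min cut = 15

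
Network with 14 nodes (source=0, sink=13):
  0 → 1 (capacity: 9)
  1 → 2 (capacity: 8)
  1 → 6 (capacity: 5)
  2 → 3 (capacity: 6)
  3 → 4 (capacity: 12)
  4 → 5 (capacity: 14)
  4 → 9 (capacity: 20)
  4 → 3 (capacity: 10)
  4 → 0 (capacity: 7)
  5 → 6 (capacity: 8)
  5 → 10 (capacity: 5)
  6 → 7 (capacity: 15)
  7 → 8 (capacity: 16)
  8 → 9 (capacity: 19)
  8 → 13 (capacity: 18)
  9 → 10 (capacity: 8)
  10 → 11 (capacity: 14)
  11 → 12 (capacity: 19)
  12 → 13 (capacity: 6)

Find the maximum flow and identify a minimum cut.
Max flow = 9, Min cut edges: (0,1)

Maximum flow: 9
Minimum cut: (0,1)
Partition: S = [0], T = [1, 2, 3, 4, 5, 6, 7, 8, 9, 10, 11, 12, 13]

Max-flow min-cut theorem verified: both equal 9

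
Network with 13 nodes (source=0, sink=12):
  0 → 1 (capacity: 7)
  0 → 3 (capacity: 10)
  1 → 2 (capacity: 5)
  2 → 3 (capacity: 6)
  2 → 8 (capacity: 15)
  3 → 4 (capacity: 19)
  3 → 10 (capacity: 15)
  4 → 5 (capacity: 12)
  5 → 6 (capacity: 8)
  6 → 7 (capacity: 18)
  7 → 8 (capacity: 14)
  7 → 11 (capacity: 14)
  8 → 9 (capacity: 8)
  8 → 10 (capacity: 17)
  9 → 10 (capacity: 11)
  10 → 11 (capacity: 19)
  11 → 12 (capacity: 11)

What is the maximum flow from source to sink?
Maximum flow = 11

Max flow: 11

Flow assignment:
  0 → 1: 5/7
  0 → 3: 6/10
  1 → 2: 5/5
  2 → 3: 5/6
  3 → 10: 11/15
  10 → 11: 11/19
  11 → 12: 11/11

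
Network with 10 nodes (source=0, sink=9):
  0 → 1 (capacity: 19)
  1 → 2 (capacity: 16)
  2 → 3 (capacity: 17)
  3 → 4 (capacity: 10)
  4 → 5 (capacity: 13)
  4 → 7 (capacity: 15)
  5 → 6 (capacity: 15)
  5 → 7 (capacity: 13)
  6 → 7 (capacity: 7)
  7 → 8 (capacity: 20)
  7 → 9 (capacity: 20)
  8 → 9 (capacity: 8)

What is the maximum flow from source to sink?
Maximum flow = 10

Max flow: 10

Flow assignment:
  0 → 1: 10/19
  1 → 2: 10/16
  2 → 3: 10/17
  3 → 4: 10/10
  4 → 7: 10/15
  7 → 9: 10/20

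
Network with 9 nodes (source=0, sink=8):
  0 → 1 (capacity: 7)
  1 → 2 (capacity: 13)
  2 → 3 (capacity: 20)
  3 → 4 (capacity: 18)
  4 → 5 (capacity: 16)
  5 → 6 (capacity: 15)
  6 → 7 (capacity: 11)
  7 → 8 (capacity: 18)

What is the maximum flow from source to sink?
Maximum flow = 7

Max flow: 7

Flow assignment:
  0 → 1: 7/7
  1 → 2: 7/13
  2 → 3: 7/20
  3 → 4: 7/18
  4 → 5: 7/16
  5 → 6: 7/15
  6 → 7: 7/11
  7 → 8: 7/18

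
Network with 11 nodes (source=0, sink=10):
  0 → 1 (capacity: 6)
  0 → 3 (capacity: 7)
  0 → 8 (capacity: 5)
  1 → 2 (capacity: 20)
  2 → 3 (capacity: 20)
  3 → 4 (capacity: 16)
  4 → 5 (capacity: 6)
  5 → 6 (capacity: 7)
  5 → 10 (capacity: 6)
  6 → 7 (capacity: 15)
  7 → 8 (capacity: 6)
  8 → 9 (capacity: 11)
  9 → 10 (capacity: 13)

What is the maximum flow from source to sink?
Maximum flow = 11

Max flow: 11

Flow assignment:
  0 → 1: 6/6
  0 → 8: 5/5
  1 → 2: 6/20
  2 → 3: 6/20
  3 → 4: 6/16
  4 → 5: 6/6
  5 → 10: 6/6
  8 → 9: 5/11
  9 → 10: 5/13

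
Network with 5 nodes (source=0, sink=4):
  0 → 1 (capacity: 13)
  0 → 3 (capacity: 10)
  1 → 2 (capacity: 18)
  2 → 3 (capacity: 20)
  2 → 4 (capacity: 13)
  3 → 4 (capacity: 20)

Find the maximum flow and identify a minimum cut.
Max flow = 23, Min cut edges: (0,1), (0,3)

Maximum flow: 23
Minimum cut: (0,1), (0,3)
Partition: S = [0], T = [1, 2, 3, 4]

Max-flow min-cut theorem verified: both equal 23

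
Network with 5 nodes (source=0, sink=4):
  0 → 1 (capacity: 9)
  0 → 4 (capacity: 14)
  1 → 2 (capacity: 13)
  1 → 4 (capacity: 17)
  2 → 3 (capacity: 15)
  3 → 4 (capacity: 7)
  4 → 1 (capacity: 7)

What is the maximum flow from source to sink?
Maximum flow = 23

Max flow: 23

Flow assignment:
  0 → 1: 9/9
  0 → 4: 14/14
  1 → 4: 9/17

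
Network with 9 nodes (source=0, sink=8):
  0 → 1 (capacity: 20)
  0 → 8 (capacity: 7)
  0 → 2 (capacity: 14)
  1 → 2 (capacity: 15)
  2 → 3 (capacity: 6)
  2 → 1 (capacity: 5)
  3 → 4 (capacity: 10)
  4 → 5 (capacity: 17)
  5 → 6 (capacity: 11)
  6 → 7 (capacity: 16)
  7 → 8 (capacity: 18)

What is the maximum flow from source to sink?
Maximum flow = 13

Max flow: 13

Flow assignment:
  0 → 1: 6/20
  0 → 8: 7/7
  1 → 2: 6/15
  2 → 3: 6/6
  3 → 4: 6/10
  4 → 5: 6/17
  5 → 6: 6/11
  6 → 7: 6/16
  7 → 8: 6/18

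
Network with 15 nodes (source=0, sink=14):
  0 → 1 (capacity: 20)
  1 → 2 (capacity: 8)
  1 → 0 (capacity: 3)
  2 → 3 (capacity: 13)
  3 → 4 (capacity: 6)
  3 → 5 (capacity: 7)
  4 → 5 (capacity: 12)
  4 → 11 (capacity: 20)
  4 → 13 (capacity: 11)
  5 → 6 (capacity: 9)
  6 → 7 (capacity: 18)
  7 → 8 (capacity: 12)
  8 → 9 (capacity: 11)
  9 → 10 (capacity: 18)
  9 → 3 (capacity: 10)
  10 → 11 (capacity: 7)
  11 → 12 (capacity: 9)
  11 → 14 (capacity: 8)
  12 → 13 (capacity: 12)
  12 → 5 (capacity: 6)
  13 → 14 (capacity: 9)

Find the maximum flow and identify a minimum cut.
Max flow = 8, Min cut edges: (1,2)

Maximum flow: 8
Minimum cut: (1,2)
Partition: S = [0, 1], T = [2, 3, 4, 5, 6, 7, 8, 9, 10, 11, 12, 13, 14]

Max-flow min-cut theorem verified: both equal 8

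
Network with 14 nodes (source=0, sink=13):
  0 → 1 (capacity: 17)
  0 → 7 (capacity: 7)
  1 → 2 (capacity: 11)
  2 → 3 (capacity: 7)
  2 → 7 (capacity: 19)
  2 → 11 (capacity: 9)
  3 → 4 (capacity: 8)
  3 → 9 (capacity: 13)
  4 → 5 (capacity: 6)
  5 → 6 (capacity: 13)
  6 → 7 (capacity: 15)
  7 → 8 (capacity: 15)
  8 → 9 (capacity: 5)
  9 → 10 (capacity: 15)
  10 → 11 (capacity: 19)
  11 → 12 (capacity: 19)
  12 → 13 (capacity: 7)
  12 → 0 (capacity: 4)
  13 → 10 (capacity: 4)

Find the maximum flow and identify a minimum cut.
Max flow = 7, Min cut edges: (12,13)

Maximum flow: 7
Minimum cut: (12,13)
Partition: S = [0, 1, 2, 3, 4, 5, 6, 7, 8, 9, 10, 11, 12], T = [13]

Max-flow min-cut theorem verified: both equal 7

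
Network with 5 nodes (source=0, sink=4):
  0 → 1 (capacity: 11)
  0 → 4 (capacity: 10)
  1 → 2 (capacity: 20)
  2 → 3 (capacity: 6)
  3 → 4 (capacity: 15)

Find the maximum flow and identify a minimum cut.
Max flow = 16, Min cut edges: (0,4), (2,3)

Maximum flow: 16
Minimum cut: (0,4), (2,3)
Partition: S = [0, 1, 2], T = [3, 4]

Max-flow min-cut theorem verified: both equal 16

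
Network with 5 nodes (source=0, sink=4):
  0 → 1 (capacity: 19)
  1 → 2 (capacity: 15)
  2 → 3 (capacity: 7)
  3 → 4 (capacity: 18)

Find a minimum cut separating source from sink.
Min cut value = 7, edges: (2,3)

Min cut value: 7
Partition: S = [0, 1, 2], T = [3, 4]
Cut edges: (2,3)

By max-flow min-cut theorem, max flow = min cut = 7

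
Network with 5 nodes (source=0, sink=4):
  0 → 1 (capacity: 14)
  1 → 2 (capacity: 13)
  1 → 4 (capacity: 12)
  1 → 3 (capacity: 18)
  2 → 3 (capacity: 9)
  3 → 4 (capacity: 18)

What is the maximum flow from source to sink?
Maximum flow = 14

Max flow: 14

Flow assignment:
  0 → 1: 14/14
  1 → 4: 12/12
  1 → 3: 2/18
  3 → 4: 2/18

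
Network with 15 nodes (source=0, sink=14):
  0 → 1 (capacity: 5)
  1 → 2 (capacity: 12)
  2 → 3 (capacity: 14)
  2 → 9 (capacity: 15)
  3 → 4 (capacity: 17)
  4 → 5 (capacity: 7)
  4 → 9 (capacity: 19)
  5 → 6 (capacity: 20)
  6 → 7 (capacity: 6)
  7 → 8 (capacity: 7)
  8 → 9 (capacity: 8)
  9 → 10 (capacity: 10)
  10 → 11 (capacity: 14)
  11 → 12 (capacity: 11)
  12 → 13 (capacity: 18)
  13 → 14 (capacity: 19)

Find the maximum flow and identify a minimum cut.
Max flow = 5, Min cut edges: (0,1)

Maximum flow: 5
Minimum cut: (0,1)
Partition: S = [0], T = [1, 2, 3, 4, 5, 6, 7, 8, 9, 10, 11, 12, 13, 14]

Max-flow min-cut theorem verified: both equal 5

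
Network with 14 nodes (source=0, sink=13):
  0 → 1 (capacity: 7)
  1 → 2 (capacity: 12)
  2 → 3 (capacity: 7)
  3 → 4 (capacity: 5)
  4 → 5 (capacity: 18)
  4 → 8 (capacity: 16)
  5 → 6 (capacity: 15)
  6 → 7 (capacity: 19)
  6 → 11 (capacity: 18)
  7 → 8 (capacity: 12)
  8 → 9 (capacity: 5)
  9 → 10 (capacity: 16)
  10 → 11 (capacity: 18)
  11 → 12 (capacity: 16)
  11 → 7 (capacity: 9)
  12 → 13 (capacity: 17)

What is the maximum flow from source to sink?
Maximum flow = 5

Max flow: 5

Flow assignment:
  0 → 1: 5/7
  1 → 2: 5/12
  2 → 3: 5/7
  3 → 4: 5/5
  4 → 5: 5/18
  5 → 6: 5/15
  6 → 11: 5/18
  11 → 12: 5/16
  12 → 13: 5/17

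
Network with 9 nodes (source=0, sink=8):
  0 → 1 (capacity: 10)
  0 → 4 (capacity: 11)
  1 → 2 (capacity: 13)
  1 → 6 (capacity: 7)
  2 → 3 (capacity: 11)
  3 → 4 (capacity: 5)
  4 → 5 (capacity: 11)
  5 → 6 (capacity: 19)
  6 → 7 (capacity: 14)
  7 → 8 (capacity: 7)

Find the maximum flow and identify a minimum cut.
Max flow = 7, Min cut edges: (7,8)

Maximum flow: 7
Minimum cut: (7,8)
Partition: S = [0, 1, 2, 3, 4, 5, 6, 7], T = [8]

Max-flow min-cut theorem verified: both equal 7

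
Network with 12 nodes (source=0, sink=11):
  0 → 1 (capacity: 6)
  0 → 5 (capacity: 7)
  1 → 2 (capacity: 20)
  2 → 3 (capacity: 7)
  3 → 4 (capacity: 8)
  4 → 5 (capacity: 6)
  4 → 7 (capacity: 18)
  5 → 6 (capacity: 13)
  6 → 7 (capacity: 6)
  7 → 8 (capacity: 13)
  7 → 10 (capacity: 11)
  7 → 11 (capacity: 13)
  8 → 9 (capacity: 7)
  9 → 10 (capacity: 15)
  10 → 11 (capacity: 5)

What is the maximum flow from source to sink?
Maximum flow = 12

Max flow: 12

Flow assignment:
  0 → 1: 6/6
  0 → 5: 6/7
  1 → 2: 6/20
  2 → 3: 6/7
  3 → 4: 6/8
  4 → 7: 6/18
  5 → 6: 6/13
  6 → 7: 6/6
  7 → 11: 12/13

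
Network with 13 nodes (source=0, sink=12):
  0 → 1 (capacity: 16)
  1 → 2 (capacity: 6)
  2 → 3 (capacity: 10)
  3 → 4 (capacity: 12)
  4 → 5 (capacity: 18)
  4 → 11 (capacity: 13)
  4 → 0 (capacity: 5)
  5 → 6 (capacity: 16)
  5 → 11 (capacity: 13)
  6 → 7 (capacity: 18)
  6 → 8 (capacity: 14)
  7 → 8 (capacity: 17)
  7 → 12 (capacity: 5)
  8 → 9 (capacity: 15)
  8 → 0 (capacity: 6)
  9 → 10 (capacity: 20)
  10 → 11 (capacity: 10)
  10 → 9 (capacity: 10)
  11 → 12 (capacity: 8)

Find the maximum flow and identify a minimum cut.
Max flow = 6, Min cut edges: (1,2)

Maximum flow: 6
Minimum cut: (1,2)
Partition: S = [0, 1], T = [2, 3, 4, 5, 6, 7, 8, 9, 10, 11, 12]

Max-flow min-cut theorem verified: both equal 6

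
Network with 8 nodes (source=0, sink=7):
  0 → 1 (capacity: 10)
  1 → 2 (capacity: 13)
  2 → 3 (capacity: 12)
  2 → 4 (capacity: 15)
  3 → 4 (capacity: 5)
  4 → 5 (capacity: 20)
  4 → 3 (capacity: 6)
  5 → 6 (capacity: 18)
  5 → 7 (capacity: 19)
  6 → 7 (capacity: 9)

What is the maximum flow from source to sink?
Maximum flow = 10

Max flow: 10

Flow assignment:
  0 → 1: 10/10
  1 → 2: 10/13
  2 → 4: 10/15
  4 → 5: 10/20
  5 → 7: 10/19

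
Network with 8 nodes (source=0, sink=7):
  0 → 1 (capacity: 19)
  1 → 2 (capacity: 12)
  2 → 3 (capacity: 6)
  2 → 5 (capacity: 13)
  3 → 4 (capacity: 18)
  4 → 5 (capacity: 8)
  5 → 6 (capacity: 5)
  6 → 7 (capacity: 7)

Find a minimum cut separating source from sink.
Min cut value = 5, edges: (5,6)

Min cut value: 5
Partition: S = [0, 1, 2, 3, 4, 5], T = [6, 7]
Cut edges: (5,6)

By max-flow min-cut theorem, max flow = min cut = 5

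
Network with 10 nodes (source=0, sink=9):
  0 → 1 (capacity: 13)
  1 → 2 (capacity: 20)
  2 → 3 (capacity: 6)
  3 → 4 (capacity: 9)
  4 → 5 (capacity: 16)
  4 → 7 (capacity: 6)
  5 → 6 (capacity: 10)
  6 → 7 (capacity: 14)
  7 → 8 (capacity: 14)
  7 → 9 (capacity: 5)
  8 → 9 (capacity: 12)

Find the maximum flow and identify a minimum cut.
Max flow = 6, Min cut edges: (2,3)

Maximum flow: 6
Minimum cut: (2,3)
Partition: S = [0, 1, 2], T = [3, 4, 5, 6, 7, 8, 9]

Max-flow min-cut theorem verified: both equal 6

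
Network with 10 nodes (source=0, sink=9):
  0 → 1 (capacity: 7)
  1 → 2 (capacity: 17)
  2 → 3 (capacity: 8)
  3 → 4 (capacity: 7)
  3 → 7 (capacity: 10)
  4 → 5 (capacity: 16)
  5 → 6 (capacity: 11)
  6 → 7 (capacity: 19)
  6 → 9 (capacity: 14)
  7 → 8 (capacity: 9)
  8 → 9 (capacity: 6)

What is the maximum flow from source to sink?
Maximum flow = 7

Max flow: 7

Flow assignment:
  0 → 1: 7/7
  1 → 2: 7/17
  2 → 3: 7/8
  3 → 4: 1/7
  3 → 7: 6/10
  4 → 5: 1/16
  5 → 6: 1/11
  6 → 9: 1/14
  7 → 8: 6/9
  8 → 9: 6/6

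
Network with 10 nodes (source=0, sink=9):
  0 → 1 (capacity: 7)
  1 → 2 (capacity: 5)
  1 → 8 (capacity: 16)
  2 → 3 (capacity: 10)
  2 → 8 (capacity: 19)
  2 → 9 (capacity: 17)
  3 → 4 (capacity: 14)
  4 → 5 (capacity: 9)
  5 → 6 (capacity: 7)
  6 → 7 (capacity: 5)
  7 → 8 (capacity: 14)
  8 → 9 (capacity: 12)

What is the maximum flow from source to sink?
Maximum flow = 7

Max flow: 7

Flow assignment:
  0 → 1: 7/7
  1 → 2: 5/5
  1 → 8: 2/16
  2 → 9: 5/17
  8 → 9: 2/12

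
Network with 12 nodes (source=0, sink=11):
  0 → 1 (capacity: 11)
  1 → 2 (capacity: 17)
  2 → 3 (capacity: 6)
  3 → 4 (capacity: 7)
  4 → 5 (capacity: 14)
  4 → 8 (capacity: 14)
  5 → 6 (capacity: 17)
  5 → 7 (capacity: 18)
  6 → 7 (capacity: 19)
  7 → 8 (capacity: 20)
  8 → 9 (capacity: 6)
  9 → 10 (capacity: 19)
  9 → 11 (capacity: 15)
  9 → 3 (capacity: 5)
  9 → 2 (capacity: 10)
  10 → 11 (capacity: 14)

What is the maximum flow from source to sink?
Maximum flow = 6

Max flow: 6

Flow assignment:
  0 → 1: 6/11
  1 → 2: 6/17
  2 → 3: 6/6
  3 → 4: 6/7
  4 → 8: 6/14
  8 → 9: 6/6
  9 → 11: 6/15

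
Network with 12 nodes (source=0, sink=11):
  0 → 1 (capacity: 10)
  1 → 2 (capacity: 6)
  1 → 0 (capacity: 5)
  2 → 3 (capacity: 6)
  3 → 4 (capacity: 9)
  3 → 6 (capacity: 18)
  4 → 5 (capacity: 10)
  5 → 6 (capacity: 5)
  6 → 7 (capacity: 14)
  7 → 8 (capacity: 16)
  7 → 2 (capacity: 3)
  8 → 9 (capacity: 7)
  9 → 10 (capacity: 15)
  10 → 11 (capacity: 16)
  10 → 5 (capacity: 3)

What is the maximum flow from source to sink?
Maximum flow = 6

Max flow: 6

Flow assignment:
  0 → 1: 6/10
  1 → 2: 6/6
  2 → 3: 6/6
  3 → 6: 6/18
  6 → 7: 6/14
  7 → 8: 6/16
  8 → 9: 6/7
  9 → 10: 6/15
  10 → 11: 6/16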